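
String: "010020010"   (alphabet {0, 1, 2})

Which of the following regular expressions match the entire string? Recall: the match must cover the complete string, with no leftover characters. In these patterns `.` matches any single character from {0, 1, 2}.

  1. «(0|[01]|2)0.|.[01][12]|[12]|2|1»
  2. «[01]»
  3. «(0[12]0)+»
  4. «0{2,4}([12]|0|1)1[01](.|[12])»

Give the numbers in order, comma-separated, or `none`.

3

1 → no match
2 → no match
3 → match
4 → no match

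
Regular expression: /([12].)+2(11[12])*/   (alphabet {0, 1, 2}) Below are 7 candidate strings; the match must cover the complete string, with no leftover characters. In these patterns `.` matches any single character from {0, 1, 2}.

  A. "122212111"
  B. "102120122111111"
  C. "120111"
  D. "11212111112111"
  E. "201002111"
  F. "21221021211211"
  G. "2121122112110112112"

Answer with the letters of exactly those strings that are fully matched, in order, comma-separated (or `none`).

B, D

A → no match
B → match
C → no match
D → match
E → no match
F → no match
G → no match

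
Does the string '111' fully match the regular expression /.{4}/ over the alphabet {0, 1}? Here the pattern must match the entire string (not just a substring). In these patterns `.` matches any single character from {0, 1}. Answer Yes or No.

No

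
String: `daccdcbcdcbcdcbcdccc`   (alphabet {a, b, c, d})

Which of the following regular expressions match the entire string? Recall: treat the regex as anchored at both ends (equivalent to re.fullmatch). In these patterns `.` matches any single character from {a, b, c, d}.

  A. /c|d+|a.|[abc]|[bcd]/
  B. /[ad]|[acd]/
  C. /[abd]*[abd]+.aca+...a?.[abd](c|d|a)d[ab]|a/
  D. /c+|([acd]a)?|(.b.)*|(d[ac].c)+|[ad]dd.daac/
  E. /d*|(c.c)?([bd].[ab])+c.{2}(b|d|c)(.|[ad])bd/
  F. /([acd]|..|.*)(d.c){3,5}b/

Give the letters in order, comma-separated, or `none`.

A → no match
B → no match
C → no match
D → match
E → no match
F → no match — must end with `cb`

D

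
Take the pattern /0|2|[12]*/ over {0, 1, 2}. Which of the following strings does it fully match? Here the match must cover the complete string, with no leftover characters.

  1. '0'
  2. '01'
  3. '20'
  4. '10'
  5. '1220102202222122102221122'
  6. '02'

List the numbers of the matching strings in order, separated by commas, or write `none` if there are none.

1 → match
2 → no match
3 → no match
4 → no match
5 → no match
6 → no match

1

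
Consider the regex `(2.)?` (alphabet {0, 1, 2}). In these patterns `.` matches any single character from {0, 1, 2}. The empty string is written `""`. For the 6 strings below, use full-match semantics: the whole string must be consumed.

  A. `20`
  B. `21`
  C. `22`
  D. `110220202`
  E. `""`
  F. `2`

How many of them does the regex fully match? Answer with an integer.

A → match
B → match
C → match
D → no match
E → match
F → no match
Total matched: 4

4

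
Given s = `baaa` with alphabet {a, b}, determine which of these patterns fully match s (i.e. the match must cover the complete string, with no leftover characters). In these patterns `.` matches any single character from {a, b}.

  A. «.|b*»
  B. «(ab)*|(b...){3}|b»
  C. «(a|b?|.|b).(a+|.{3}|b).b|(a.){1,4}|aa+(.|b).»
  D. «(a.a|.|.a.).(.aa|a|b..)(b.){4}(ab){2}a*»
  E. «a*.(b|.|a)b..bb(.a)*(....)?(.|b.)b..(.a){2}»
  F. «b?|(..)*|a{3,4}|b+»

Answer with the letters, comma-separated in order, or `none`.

A → no match
B → no match
C → no match
D → no match
E → no match
F → match

F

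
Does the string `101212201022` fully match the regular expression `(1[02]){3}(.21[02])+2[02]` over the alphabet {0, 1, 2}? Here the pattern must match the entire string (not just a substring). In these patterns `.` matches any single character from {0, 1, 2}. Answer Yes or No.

No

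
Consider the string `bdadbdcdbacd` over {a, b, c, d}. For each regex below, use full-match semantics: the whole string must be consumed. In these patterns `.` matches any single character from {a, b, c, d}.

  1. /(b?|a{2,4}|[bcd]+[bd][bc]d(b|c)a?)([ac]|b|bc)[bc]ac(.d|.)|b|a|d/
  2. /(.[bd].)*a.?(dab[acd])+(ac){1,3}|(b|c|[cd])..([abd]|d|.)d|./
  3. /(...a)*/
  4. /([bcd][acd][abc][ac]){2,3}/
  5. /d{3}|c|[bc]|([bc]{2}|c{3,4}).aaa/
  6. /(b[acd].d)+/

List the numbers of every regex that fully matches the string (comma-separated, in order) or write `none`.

6

1 → no match
2 → no match
3 → no match
4 → no match
5 → no match
6 → match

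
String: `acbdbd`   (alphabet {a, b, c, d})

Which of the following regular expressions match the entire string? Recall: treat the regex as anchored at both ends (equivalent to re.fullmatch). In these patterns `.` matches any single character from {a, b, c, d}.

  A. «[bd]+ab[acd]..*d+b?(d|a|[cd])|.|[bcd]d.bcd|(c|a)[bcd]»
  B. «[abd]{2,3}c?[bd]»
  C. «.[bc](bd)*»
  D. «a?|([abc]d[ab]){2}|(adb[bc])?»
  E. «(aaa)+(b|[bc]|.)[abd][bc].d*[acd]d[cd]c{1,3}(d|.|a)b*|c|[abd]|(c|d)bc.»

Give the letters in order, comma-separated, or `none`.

A → no match
B → no match
C → match
D → no match
E → no match

C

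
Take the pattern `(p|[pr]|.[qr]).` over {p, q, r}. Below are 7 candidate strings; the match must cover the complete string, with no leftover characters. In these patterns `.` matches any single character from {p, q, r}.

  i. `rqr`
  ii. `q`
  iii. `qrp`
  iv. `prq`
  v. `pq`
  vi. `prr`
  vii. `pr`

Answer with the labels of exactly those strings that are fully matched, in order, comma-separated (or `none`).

i, iii, iv, v, vi, vii

i. `rqr` → match
ii. `q` → no match
iii. `qrp` → match
iv. `prq` → match
v. `pq` → match
vi. `prr` → match
vii. `pr` → match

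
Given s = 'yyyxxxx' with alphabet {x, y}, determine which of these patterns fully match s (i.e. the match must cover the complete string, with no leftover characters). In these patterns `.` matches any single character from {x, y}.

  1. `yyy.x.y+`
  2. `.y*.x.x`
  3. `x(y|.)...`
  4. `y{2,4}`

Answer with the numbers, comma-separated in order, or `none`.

1 → no match — must end with 'y'
2 → match
3 → no match — must start with 'x'
4 → no match — must end with 'y'

2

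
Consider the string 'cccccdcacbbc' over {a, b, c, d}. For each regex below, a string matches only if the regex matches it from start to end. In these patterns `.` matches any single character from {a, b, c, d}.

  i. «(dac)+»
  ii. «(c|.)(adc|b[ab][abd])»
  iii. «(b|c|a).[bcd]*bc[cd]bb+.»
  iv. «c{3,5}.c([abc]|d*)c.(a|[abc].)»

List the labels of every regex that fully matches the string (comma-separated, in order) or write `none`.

i → no match — must start with 'dac'
ii → no match
iii → no match
iv → match

iv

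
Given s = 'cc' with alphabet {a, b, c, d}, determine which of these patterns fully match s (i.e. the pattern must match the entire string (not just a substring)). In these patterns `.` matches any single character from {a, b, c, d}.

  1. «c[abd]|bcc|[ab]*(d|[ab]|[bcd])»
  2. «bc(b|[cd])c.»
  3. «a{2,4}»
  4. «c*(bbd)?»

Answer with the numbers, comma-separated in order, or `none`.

4

1 → no match
2 → no match — must start with 'bc'
3 → no match — must start with 'a'
4 → match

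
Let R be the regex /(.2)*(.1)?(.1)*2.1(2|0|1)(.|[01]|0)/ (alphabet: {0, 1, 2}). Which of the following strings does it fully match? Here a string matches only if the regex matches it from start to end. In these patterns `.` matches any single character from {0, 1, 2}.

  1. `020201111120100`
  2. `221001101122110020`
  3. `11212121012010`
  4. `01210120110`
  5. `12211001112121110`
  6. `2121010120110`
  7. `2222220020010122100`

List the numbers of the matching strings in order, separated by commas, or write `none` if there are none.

1, 4, 6

1 → match
2 → no match
3 → no match
4 → match
5 → no match
6 → match
7 → no match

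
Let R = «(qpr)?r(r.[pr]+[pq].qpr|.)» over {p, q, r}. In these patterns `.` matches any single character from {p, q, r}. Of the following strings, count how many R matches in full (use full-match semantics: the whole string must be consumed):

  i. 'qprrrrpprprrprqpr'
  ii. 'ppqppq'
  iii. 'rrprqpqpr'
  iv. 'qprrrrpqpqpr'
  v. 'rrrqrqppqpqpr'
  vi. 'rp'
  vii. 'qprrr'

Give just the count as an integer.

i → match
ii → no match
iii → match
iv → match
v → no match
vi → match
vii → match
Total matched: 5

5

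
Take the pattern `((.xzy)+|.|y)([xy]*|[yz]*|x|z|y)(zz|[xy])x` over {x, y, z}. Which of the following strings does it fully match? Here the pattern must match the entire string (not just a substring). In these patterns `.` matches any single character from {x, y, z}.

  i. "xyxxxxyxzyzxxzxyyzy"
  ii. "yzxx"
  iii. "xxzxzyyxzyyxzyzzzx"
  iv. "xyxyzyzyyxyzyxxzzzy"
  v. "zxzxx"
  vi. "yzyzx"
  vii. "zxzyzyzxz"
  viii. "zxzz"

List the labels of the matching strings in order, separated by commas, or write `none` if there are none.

i → no match — must end with "x"
ii → match
iii → no match
iv → no match — must end with "x"
v → no match
vi → no match
vii → no match — must end with "x"
viii → no match — must end with "x"

ii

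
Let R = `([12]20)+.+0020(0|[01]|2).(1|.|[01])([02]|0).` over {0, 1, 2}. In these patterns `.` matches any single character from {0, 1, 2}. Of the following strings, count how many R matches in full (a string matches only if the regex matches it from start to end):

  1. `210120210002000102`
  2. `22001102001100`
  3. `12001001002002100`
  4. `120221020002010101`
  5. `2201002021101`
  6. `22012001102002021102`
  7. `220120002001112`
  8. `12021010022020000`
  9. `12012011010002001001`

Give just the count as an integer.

1 → no match
2 → no match
3 → match
4 → match
5 → match
6 → match
7 → no match
8 → no match
9 → match
Total matched: 5

5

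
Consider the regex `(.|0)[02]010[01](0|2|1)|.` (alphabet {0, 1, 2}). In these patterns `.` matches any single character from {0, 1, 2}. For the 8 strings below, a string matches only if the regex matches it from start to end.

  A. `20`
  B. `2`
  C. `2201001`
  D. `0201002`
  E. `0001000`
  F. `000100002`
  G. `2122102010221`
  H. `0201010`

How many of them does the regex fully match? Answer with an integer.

5

A → no match
B → match
C → match
D → match
E → match
F → no match
G → no match
H → match
Total matched: 5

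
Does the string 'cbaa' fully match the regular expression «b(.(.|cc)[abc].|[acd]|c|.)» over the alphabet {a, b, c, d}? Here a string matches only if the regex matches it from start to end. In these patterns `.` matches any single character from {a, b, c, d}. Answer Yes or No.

Every match must start with 'b', but 'cbaa' does not.

No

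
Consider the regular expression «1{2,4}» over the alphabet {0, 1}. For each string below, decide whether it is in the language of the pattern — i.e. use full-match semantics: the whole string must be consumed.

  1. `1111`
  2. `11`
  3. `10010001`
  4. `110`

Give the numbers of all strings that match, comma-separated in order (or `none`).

1 → match
2 → match
3 → no match
4 → no match — must end with `1`

1, 2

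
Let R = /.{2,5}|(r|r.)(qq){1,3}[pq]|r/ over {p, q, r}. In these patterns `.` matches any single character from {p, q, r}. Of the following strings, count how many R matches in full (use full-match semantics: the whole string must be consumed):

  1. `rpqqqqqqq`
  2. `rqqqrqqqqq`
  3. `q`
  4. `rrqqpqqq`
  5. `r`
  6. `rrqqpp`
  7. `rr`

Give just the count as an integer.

1 → match
2 → no match
3 → no match
4 → no match
5 → match
6 → no match
7 → match
Total matched: 3

3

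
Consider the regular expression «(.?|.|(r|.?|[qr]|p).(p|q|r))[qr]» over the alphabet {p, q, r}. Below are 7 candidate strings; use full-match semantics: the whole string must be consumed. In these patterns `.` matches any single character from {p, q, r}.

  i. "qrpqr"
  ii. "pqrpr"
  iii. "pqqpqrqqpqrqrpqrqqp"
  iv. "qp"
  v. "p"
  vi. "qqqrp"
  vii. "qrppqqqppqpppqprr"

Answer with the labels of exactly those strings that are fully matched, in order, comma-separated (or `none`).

i → no match
ii → no match
iii → no match
iv → no match
v → no match
vi → no match
vii → no match

none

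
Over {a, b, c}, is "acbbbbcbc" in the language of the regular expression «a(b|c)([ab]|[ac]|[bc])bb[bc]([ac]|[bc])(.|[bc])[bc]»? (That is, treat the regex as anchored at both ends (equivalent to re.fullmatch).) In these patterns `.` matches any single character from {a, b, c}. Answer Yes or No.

Yes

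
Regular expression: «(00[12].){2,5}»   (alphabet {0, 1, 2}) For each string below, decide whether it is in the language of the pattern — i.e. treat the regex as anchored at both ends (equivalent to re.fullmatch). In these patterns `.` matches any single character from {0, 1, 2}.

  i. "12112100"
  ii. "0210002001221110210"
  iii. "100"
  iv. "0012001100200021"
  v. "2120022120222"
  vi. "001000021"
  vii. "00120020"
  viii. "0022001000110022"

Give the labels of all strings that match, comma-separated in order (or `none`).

i → no match — must start with "00"
ii → no match — must start with "00"
iii → no match — must start with "00"
iv → match
v → no match — must start with "00"
vi → no match
vii → match
viii → match

iv, vii, viii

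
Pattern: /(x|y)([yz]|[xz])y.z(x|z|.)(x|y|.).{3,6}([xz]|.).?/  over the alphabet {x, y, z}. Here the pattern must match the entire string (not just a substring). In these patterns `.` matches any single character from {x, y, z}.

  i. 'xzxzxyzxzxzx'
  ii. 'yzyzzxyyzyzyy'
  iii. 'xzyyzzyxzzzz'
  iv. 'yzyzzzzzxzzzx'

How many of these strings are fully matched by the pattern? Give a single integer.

i → no match
ii → match
iii → match
iv → match
Total matched: 3

3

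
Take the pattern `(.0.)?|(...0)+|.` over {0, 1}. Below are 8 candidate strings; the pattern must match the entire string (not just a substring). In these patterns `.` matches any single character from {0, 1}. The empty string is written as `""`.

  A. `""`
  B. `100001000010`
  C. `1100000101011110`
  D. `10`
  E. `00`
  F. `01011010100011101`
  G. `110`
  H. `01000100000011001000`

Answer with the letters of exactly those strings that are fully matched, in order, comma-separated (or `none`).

A → match
B → match
C → no match
D → no match
E → no match
F → no match
G → no match
H → match

A, B, H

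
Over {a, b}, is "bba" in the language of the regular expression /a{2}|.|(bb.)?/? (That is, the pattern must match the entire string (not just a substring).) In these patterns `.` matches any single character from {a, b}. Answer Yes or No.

Yes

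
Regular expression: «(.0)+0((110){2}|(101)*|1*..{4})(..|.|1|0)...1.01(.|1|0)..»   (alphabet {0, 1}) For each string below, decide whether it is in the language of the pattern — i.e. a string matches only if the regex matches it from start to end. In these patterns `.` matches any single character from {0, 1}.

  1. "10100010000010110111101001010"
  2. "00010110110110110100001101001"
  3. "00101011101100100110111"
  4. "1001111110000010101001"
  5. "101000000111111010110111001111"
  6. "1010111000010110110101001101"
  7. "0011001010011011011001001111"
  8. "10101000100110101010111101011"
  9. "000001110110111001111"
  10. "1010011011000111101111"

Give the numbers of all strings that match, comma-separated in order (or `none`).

1 → no match
2 → match
3 → no match
4 → no match
5 → match
6 → no match
7 → no match
8 → match
9 → match
10 → match

2, 5, 8, 9, 10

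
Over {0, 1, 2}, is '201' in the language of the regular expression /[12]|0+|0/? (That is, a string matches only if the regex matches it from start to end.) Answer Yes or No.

No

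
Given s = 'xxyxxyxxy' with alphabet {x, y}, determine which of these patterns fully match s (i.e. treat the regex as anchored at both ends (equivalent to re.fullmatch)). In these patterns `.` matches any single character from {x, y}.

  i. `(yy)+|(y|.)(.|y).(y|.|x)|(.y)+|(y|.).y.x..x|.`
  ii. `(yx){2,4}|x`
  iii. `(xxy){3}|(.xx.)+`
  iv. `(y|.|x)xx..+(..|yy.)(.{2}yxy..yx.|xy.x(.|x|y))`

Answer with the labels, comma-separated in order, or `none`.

i → no match
ii → no match
iii → match
iv → no match

iii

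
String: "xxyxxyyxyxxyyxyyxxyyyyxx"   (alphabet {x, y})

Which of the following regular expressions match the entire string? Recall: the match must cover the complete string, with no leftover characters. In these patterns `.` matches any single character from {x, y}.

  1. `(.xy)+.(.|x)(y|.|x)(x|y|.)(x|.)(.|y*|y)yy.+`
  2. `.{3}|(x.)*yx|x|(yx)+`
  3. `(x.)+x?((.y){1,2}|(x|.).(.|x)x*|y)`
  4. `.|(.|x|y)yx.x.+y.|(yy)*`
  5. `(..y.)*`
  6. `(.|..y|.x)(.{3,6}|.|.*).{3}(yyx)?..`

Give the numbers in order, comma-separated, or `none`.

1 → match
2 → no match
3 → no match
4 → no match
5 → no match
6 → match

1, 6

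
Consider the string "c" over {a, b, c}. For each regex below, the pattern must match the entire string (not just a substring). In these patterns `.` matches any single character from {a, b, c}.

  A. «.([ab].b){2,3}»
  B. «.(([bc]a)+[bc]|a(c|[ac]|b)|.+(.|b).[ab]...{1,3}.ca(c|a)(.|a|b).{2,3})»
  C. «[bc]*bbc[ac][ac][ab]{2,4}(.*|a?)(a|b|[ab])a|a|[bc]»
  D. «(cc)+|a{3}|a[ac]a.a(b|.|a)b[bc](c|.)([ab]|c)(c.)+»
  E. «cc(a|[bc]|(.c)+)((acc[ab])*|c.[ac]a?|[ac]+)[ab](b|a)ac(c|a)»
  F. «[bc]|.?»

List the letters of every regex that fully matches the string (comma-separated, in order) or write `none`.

A → no match — must end with "b"
B → no match
C → match
D → no match
E → no match — must start with "cc"
F → match

C, F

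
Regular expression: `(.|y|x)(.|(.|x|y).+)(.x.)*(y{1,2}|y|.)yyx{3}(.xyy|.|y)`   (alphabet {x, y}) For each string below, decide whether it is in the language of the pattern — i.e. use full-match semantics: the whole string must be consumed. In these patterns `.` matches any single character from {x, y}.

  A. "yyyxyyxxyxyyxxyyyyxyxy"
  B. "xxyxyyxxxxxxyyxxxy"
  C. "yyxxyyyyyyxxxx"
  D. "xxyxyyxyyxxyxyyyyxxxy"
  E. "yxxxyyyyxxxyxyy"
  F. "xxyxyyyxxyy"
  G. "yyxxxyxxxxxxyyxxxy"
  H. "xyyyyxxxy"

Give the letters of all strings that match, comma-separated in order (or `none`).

A → no match
B → match
C → match
D → match
E → match
F → no match
G → match
H → match

B, C, D, E, G, H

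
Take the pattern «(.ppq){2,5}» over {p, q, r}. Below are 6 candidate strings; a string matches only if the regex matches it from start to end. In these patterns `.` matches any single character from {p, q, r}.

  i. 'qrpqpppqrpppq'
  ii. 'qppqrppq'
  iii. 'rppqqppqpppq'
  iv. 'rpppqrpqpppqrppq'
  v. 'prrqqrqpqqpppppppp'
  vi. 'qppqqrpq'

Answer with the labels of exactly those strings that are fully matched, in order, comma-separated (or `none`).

i → no match
ii. 'qppqrppq' → match
iii. 'rppqqppqpppq' → match
iv → no match
v → no match — must end with 'ppq'
vi. 'qppqqrpq' → no match — must end with 'ppq'

ii, iii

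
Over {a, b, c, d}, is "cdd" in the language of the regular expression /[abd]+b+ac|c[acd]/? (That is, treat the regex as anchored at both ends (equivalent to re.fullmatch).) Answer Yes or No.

No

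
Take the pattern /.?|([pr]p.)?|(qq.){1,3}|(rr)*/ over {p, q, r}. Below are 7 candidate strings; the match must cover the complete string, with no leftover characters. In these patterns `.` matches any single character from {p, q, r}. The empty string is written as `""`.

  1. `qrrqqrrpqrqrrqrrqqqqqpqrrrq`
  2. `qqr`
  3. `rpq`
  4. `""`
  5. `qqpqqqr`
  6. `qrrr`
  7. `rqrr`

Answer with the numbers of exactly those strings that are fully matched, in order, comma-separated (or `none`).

1 → no match
2 → match
3 → match
4 → match
5 → no match
6 → no match
7 → no match

2, 3, 4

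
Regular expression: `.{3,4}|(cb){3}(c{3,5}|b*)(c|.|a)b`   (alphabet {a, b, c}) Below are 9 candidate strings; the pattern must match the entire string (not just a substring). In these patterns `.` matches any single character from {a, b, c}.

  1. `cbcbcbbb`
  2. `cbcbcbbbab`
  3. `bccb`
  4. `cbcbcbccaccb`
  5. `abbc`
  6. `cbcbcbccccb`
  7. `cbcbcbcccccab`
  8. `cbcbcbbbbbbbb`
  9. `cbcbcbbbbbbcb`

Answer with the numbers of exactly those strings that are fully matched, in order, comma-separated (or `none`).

1, 2, 3, 5, 6, 7, 8, 9

1 → match
2 → match
3 → match
4 → no match
5 → match
6 → match
7 → match
8 → match
9 → match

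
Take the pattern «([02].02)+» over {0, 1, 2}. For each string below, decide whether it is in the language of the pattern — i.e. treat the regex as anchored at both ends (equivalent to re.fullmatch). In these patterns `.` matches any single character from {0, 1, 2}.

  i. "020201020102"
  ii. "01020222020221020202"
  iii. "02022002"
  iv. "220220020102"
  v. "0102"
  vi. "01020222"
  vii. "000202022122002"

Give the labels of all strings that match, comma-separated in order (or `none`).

i → match
ii → no match
iii → match
iv → match
v → match
vi → no match — must end with "02"
vii → no match

i, iii, iv, v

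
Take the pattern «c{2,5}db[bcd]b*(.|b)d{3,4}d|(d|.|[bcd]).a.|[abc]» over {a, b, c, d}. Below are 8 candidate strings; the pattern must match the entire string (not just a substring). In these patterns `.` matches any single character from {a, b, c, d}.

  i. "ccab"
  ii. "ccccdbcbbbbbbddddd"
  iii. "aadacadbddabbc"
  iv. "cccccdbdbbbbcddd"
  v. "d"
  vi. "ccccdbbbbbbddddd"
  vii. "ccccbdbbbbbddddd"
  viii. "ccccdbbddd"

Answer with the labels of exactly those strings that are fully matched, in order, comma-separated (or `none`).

i, ii, vi

i. "ccab" → match
ii → match
iii → no match
iv → no match
v. "d" → no match
vi → match
vii → no match
viii. "ccccdbbddd" → no match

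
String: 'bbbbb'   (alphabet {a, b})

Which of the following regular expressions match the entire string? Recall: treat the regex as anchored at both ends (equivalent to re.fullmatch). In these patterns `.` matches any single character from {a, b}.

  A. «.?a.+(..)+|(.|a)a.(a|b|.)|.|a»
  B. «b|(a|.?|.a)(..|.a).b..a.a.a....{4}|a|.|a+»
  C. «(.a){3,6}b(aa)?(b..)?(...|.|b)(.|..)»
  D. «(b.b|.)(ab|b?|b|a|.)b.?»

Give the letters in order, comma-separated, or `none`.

D

A → no match
B → no match
C → no match
D → match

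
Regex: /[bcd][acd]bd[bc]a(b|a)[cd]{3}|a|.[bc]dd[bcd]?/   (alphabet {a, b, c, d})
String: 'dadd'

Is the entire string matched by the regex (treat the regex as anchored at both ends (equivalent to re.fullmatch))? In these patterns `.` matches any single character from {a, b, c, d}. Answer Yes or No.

No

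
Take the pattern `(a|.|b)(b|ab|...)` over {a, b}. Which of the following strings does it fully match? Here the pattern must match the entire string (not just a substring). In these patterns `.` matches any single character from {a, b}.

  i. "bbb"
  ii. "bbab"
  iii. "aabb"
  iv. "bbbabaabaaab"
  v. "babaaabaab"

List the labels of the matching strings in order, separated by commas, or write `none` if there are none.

ii, iii

i → no match
ii → match
iii → match
iv → no match
v → no match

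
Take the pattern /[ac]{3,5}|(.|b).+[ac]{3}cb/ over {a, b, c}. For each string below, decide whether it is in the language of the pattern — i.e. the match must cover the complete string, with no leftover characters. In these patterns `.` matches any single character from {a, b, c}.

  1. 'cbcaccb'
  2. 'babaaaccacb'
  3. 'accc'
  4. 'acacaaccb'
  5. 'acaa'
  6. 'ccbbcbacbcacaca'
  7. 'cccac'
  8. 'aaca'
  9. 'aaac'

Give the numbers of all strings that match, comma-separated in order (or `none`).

1, 2, 3, 4, 5, 7, 8, 9

1 → match
2 → match
3 → match
4 → match
5 → match
6 → no match
7 → match
8 → match
9 → match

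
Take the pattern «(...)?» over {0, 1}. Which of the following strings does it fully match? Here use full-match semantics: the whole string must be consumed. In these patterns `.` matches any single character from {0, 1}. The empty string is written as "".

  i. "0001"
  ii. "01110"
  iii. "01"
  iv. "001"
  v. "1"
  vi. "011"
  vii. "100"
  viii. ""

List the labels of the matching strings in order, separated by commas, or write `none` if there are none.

i. "0001" → no match
ii. "01110" → no match
iii. "01" → no match
iv. "001" → match
v. "1" → no match
vi. "011" → match
vii. "100" → match
viii. "" → match

iv, vi, vii, viii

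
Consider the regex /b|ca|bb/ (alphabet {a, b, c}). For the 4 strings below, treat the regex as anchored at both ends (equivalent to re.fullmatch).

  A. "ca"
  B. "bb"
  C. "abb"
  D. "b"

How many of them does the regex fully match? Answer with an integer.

A. "ca" → match
B. "bb" → match
C. "abb" → no match
D. "b" → match
Total matched: 3

3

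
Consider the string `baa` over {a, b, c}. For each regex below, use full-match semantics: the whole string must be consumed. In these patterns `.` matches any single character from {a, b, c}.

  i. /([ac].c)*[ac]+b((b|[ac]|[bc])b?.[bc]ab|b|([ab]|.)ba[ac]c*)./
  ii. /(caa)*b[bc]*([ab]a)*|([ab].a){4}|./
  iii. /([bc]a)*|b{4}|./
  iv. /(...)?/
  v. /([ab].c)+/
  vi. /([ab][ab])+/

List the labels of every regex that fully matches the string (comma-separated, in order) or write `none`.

i → no match
ii → match
iii → no match
iv → match
v → no match — must end with `c`
vi → no match

ii, iv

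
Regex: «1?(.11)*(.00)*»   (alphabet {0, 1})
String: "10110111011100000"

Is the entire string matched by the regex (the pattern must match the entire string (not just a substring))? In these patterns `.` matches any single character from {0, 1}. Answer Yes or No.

No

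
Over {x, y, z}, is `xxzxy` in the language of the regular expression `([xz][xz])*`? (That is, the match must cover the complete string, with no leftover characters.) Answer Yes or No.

No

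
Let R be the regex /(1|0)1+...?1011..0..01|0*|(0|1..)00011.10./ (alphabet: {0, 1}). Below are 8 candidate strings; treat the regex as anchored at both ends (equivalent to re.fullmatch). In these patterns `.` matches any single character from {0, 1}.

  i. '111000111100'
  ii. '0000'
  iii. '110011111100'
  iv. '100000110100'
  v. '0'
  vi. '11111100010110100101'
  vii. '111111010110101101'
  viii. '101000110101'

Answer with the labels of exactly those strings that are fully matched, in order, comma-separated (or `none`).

i, ii, iv, v, vi, vii, viii

i → match
ii → match
iii → no match
iv → match
v → match
vi → match
vii → match
viii → match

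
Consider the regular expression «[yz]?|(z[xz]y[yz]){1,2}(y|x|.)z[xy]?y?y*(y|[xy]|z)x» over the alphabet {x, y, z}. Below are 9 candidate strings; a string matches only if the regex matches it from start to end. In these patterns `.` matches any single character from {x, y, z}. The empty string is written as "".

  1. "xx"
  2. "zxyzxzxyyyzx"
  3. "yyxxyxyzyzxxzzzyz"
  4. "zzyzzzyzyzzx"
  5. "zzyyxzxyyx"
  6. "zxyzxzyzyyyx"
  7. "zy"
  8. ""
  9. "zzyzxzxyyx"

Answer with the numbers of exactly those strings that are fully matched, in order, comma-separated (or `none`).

2, 4, 5, 8, 9

1 → no match
2 → match
3 → no match
4 → match
5 → match
6 → no match
7 → no match
8 → match
9 → match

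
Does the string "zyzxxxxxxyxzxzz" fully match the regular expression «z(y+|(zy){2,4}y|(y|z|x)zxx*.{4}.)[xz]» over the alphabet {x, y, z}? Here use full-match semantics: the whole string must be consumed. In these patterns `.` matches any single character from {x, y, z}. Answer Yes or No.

Yes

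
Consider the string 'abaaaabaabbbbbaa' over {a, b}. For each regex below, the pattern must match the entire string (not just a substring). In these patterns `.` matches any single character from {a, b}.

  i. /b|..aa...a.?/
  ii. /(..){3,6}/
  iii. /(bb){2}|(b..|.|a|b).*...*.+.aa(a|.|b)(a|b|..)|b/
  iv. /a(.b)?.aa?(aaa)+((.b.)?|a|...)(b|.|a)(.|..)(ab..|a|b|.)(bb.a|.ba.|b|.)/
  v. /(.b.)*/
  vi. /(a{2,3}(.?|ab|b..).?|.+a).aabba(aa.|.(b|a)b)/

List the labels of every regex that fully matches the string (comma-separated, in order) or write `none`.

iv

i → no match
ii → no match
iii → no match
iv → match
v → no match
vi → no match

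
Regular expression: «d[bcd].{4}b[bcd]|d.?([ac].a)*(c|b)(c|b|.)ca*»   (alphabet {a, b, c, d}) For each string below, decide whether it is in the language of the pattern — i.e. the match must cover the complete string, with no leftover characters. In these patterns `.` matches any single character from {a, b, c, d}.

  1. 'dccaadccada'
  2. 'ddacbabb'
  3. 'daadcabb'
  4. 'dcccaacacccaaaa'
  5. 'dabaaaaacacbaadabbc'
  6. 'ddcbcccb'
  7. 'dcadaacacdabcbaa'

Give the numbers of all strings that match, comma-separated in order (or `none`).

2, 4, 5

1 → no match
2 → match
3 → no match
4 → match
5 → match
6 → no match
7 → no match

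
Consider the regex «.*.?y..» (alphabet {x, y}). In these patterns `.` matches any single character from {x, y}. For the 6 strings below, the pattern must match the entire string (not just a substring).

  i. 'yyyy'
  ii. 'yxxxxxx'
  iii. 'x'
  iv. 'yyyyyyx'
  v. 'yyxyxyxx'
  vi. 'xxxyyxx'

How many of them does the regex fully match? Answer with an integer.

4

i → match
ii → no match
iii → no match
iv → match
v → match
vi → match
Total matched: 4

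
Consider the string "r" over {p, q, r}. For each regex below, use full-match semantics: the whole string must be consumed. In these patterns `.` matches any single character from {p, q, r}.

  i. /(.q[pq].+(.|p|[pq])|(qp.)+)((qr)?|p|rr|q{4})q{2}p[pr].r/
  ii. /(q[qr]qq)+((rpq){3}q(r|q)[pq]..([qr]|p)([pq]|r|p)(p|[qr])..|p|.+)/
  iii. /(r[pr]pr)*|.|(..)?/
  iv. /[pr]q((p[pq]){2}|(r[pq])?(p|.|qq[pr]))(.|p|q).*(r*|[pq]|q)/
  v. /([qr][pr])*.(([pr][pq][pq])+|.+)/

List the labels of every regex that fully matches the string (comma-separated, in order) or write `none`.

i → no match
ii → no match — must start with "q"
iii → match
iv → no match
v → no match

iii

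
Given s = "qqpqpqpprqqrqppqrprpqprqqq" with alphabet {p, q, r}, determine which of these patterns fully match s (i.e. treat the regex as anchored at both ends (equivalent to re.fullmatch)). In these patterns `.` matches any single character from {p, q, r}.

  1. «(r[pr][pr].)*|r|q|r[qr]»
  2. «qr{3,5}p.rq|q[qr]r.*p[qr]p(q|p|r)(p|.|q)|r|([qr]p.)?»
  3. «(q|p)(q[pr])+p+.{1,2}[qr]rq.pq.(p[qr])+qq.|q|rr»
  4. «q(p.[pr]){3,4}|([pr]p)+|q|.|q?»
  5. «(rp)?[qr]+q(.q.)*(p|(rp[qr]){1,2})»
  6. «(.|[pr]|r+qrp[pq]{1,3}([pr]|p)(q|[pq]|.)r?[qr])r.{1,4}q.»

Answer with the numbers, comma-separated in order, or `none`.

1 → no match
2 → no match
3 → match
4 → no match
5 → no match
6 → no match

3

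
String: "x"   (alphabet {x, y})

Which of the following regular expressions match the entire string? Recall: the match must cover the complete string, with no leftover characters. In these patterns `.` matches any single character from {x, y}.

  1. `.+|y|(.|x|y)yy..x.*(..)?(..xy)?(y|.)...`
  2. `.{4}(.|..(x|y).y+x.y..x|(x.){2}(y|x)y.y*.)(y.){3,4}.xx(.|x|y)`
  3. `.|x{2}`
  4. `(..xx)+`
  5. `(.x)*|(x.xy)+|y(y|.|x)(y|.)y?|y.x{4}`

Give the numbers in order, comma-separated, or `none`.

1, 3

1 → match
2 → no match
3 → match
4 → no match — must end with "xx"
5 → no match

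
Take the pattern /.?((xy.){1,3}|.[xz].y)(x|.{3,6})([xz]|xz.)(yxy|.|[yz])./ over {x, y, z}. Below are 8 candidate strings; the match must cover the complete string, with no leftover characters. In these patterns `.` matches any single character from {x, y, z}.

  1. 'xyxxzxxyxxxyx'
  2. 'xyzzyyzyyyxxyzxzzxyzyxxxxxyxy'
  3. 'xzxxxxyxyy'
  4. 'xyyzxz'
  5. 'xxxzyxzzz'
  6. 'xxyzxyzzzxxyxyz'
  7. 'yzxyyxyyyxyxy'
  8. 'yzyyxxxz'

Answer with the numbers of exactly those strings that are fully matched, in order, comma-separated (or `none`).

1 → no match
2 → no match
3 → no match
4 → no match
5 → match
6 → match
7 → no match
8 → match

5, 6, 8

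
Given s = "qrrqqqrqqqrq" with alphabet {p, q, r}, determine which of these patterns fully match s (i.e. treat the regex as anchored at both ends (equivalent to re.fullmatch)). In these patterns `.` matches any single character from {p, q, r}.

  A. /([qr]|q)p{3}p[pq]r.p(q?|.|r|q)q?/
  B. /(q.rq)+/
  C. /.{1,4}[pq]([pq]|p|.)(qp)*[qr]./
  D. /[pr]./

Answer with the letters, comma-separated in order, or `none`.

B

A → no match
B → match
C → no match
D → no match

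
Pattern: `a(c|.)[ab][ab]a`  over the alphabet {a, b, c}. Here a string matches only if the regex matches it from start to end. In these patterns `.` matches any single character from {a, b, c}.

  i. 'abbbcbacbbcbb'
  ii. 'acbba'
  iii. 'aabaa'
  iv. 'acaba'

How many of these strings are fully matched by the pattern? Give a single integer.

3

i → no match — must end with 'a'
ii. 'acbba' → match
iii. 'aabaa' → match
iv. 'acaba' → match
Total matched: 3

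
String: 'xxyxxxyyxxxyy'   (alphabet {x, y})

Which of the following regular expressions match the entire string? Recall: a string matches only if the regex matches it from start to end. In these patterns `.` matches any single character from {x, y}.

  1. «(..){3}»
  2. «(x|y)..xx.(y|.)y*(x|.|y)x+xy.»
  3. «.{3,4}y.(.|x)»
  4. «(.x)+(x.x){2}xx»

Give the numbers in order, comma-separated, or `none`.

2

1 → no match
2 → match
3 → no match
4 → no match — must end with 'xxx'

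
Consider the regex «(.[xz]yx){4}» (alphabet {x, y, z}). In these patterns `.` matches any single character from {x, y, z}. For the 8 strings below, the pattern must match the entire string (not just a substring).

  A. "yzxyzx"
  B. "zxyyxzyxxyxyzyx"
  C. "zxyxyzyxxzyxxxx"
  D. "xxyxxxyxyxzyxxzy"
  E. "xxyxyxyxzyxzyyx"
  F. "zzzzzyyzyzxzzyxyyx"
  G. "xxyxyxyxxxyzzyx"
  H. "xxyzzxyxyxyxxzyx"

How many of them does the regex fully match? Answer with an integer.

0

A. "yzxyzx" → no match — must end with "yx"
B → no match
C → no match — must end with "yx"
D → no match — must end with "yx"
E → no match
F → no match
G → no match
H → no match
Total matched: 0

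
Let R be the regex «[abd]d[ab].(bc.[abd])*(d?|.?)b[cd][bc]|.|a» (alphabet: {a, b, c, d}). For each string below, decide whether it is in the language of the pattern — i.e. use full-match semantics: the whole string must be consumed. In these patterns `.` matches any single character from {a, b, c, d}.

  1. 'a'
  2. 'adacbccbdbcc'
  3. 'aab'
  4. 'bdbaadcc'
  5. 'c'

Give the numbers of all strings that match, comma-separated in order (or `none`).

1, 2, 5

1 → match
2 → match
3 → no match
4 → no match
5 → match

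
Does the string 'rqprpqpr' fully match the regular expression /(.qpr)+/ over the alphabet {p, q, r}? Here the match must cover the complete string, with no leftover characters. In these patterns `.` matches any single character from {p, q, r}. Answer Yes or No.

Yes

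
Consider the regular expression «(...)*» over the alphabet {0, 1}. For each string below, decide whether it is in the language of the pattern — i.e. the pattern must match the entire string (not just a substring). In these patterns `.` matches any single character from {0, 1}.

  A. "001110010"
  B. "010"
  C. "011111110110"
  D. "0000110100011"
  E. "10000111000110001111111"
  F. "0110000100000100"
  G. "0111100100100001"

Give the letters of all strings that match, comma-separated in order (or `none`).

A, B, C

A → match
B → match
C → match
D → no match
E → no match
F → no match
G → no match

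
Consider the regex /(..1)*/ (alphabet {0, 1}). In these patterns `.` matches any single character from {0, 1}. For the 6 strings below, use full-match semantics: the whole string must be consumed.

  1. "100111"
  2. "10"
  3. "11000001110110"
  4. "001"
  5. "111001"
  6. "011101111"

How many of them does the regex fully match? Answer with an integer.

3

1 → no match
2 → no match
3 → no match
4 → match
5 → match
6 → match
Total matched: 3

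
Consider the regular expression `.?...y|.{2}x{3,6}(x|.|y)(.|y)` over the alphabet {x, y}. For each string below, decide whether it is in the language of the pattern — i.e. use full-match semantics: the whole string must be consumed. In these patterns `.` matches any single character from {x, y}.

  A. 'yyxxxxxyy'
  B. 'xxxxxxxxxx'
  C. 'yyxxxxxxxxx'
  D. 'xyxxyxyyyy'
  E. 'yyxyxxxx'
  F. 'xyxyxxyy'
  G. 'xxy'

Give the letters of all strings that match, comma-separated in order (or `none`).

A. 'yyxxxxxyy' → match
B. 'xxxxxxxxxx' → match
C. 'yyxxxxxxxxx' → no match
D. 'xyxxyxyyyy' → no match
E. 'yyxyxxxx' → no match
F. 'xyxyxxyy' → no match
G. 'xxy' → no match

A, B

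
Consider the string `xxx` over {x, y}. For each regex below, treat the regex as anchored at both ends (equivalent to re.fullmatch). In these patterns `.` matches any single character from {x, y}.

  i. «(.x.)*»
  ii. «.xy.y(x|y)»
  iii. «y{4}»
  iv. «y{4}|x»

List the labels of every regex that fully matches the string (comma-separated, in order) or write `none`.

i

i → match
ii → no match
iii → no match — must start with `y`
iv → no match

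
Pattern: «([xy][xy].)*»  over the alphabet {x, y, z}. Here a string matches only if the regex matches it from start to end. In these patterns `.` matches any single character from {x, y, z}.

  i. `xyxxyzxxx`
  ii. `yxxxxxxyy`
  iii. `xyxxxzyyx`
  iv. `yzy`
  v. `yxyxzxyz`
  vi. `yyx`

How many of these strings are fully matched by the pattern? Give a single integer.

4

i → match
ii → match
iii → match
iv → no match
v → no match
vi → match
Total matched: 4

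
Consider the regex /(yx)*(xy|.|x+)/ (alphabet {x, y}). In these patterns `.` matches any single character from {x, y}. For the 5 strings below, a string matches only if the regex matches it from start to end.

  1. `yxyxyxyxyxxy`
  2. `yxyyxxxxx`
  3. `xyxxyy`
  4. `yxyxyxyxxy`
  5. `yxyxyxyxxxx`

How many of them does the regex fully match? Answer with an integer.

1 → match
2 → no match
3 → no match
4 → match
5 → match
Total matched: 3

3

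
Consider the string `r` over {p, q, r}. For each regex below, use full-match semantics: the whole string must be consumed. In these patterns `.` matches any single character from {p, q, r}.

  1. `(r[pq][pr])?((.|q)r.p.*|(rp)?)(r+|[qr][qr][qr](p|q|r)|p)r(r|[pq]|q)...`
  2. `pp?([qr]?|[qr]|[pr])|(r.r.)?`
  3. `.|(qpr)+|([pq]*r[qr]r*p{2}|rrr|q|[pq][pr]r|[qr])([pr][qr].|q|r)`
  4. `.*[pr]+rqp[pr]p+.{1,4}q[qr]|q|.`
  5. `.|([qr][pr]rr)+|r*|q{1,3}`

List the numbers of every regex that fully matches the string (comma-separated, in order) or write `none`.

1 → no match
2 → no match
3 → match
4 → match
5 → match

3, 4, 5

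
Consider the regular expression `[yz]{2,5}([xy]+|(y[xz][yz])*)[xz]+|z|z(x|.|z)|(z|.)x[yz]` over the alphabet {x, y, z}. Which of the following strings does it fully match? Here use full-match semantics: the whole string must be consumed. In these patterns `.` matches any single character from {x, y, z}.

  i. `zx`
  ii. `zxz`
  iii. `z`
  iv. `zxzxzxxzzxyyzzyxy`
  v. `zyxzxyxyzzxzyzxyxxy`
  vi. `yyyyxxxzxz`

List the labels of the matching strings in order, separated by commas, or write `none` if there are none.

i → match
ii → match
iii → match
iv → no match
v → no match
vi → match

i, ii, iii, vi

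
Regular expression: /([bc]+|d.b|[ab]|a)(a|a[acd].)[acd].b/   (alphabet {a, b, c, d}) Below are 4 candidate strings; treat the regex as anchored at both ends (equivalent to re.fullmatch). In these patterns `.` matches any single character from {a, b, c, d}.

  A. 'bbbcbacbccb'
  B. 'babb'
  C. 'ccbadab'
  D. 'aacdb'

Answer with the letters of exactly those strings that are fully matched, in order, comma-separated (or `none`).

A → match
B → no match
C → match
D → match

A, C, D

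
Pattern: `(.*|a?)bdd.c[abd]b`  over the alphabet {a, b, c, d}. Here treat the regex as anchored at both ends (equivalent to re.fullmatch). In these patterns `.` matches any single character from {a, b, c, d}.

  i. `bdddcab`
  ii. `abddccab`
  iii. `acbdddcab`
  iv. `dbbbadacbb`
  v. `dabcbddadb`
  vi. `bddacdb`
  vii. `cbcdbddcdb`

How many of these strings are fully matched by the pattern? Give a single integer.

i → match
ii → match
iii → match
iv → no match
v → no match
vi → match
vii → no match
Total matched: 4

4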